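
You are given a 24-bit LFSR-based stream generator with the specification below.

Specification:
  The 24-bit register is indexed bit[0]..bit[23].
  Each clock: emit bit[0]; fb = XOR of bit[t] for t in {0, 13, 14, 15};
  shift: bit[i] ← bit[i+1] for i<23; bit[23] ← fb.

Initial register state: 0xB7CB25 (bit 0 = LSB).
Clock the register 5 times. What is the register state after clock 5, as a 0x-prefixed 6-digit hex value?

reg_0 = 0xB7CB25
clock 1: out=1, reg = 0xDBE592
clock 2: out=0, reg = 0xEDF2C9
clock 3: out=1, reg = 0x76F964
clock 4: out=0, reg = 0xBB7CB2
clock 5: out=0, reg = 0x5DBE59

0x5DBE59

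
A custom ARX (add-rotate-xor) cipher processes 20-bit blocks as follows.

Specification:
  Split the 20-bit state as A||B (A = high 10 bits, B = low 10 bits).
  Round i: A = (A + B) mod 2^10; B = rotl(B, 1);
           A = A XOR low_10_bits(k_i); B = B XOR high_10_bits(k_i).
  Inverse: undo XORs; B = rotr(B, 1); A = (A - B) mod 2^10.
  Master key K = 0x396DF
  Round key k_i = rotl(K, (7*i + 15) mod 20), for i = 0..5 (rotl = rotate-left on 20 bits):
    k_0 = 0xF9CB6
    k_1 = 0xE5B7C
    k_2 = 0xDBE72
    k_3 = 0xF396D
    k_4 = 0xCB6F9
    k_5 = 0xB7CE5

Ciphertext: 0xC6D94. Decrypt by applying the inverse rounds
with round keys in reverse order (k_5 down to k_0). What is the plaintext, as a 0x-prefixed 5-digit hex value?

0xE7C43

s_0 = ciphertext = 0xC6D94
s_1 = InvRound(s_0, k_5) = 0x167A5
s_2 = InvRound(s_1, k_4) = 0x97044
s_3 = InvRound(s_2, k_3) = 0x5B1C5
s_4 = InvRound(s_3, k_2) = 0x72555
s_5 = InvRound(s_4, k_1) = 0xD5361
s_6 = InvRound(s_5, k_0) = 0xE7C43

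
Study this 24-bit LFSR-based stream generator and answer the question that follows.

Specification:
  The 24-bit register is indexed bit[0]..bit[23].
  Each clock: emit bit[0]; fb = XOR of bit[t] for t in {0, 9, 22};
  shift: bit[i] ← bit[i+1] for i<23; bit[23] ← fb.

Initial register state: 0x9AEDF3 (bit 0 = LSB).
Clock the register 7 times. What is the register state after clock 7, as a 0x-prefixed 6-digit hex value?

reg_0 = 0x9AEDF3
clock 1: out=1, reg = 0xCD76F9
clock 2: out=1, reg = 0xE6BB7C
clock 3: out=0, reg = 0x735DBE
clock 4: out=0, reg = 0xB9AEDF
clock 5: out=1, reg = 0x5CD76F
clock 6: out=1, reg = 0xAE6BB7
clock 7: out=1, reg = 0x5735DB

0x5735DB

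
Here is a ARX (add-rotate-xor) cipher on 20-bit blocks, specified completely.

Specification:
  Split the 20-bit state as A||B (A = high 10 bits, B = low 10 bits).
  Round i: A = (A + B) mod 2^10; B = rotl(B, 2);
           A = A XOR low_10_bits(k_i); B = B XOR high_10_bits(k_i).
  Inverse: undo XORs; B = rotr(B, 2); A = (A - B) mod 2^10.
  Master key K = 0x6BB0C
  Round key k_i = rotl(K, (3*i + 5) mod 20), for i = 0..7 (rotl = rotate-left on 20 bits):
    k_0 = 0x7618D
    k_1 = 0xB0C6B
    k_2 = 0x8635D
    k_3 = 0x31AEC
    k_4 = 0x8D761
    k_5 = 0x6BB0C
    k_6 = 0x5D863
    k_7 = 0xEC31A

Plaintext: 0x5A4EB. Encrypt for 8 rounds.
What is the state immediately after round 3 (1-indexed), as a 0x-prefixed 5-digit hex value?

s_0 = plaintext = 0x5A4EB
s_1 = Round(s_0, k_0) = 0xF6674
s_2 = Round(s_1, k_1) = 0x89B11
s_3 = Round(s_2, k_2) = 0x9AA5F
s_4 = Round(s_3, k_3) = 0x895B8
s_5 = Round(s_4, k_4) = 0x2F0D4
s_6 = Round(s_5, k_5) = 0xA72FE
s_7 = Round(s_6, k_6) = 0x7E68C
s_8 = Round(s_7, k_7) = 0xE7D82

0x9AA5F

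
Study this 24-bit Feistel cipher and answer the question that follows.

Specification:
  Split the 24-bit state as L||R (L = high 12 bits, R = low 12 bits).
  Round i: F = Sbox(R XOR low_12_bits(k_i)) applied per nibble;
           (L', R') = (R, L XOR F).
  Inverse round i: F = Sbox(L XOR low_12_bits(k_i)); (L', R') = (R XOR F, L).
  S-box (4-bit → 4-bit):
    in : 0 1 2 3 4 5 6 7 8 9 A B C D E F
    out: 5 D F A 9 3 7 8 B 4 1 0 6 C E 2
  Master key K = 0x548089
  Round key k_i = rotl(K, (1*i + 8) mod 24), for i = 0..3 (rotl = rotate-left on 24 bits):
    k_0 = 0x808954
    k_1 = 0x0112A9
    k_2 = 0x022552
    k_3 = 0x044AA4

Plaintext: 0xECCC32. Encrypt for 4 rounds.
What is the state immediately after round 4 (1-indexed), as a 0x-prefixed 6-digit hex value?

0xDB9631

s_0 = plaintext = 0xECCC32
s_1 = Round(s_0, k_0) = 0xC32DBB
s_2 = Round(s_1, k_1) = 0xDBBEED
s_3 = Round(s_2, k_2) = 0xEEDDB9
s_4 = Round(s_3, k_3) = 0xDB9631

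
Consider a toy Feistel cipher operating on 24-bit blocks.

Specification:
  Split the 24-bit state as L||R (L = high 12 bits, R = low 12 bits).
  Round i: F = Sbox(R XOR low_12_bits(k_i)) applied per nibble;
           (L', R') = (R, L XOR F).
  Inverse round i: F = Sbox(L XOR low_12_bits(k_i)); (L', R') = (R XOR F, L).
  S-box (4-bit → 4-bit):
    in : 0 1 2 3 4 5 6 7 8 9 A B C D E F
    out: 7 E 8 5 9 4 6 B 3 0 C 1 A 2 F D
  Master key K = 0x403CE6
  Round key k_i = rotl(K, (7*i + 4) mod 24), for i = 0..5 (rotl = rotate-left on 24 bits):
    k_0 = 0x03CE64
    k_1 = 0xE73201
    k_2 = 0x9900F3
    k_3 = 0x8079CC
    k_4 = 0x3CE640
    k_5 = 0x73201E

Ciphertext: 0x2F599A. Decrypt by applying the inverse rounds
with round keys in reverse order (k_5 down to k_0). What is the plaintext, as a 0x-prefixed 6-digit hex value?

0x3714E1

s_0 = ciphertext = 0x2F599A
s_1 = InvRound(s_0, k_5) = 0x16B2F5
s_2 = InvRound(s_1, k_4) = 0x97416B
s_3 = InvRound(s_2, k_3) = 0x678974
s_4 = InvRound(s_3, k_2) = 0xF45678
s_5 = InvRound(s_4, k_1) = 0x4E1F45
s_6 = InvRound(s_5, k_0) = 0x3714E1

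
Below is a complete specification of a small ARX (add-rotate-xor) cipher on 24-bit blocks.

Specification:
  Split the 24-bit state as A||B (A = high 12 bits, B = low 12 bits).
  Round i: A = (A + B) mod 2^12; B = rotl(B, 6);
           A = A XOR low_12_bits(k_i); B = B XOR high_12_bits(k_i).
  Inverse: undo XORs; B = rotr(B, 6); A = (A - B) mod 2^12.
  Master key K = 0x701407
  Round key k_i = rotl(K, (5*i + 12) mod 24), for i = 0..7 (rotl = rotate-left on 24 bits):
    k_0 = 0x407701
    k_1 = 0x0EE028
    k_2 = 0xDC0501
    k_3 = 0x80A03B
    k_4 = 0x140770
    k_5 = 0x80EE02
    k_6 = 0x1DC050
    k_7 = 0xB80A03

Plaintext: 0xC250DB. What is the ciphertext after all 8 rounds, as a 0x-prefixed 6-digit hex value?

s_0 = plaintext = 0xC250DB
s_1 = Round(s_0, k_0) = 0xA012C4
s_2 = Round(s_1, k_1) = 0xCED1E5
s_3 = Round(s_2, k_2) = 0xBD3487
s_4 = Round(s_3, k_3) = 0x0619D8
s_5 = Round(s_4, k_4) = 0xD49767
s_6 = Round(s_5, k_5) = 0xAB21D3
s_7 = Round(s_6, k_6) = 0xCD551B
s_8 = Round(s_7, k_7) = 0xBF3D54

0xBF3D54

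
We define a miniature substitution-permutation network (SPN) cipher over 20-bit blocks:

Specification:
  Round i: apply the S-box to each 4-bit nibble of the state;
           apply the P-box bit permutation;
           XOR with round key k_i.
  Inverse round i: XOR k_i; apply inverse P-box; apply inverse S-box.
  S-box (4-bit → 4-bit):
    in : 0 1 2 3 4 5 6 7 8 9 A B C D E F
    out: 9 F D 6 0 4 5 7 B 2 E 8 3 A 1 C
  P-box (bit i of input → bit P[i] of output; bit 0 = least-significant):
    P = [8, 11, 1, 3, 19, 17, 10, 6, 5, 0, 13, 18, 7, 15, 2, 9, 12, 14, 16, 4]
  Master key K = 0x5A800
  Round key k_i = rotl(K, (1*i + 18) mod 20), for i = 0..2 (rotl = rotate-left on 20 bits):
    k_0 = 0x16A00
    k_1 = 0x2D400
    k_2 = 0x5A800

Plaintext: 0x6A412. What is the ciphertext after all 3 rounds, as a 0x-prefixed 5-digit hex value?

s_0 = plaintext = 0x6A412
s_1 = Round(s_0, k_0) = 0xAFD4E
s_2 = Round(s_1, k_1) = 0x79715
s_3 = Round(s_2, k_2) = 0xE5C63

0xE5C63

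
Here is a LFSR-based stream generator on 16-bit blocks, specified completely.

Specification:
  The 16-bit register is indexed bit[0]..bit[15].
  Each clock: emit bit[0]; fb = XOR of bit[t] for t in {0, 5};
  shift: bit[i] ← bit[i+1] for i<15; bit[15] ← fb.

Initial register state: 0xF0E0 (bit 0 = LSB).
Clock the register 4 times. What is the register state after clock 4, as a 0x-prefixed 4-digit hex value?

0x7F0E

reg_0 = 0xF0E0
clock 1: out=0, reg = 0xF870
clock 2: out=0, reg = 0xFC38
clock 3: out=0, reg = 0xFE1C
clock 4: out=0, reg = 0x7F0E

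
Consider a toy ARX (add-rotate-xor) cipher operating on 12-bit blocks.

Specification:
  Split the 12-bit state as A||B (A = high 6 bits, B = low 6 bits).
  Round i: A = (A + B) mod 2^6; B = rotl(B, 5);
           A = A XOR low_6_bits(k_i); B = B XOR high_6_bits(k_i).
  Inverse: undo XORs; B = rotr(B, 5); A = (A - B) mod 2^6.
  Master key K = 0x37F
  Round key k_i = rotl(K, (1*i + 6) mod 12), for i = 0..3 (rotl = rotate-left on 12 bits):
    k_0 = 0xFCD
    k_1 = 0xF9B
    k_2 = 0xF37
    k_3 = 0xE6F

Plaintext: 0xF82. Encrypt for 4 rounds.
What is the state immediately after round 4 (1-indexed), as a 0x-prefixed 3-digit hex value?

0xF7F

s_0 = plaintext = 0xF82
s_1 = Round(s_0, k_0) = 0x37E
s_2 = Round(s_1, k_1) = 0x421
s_3 = Round(s_2, k_2) = 0x18C
s_4 = Round(s_3, k_3) = 0xF7F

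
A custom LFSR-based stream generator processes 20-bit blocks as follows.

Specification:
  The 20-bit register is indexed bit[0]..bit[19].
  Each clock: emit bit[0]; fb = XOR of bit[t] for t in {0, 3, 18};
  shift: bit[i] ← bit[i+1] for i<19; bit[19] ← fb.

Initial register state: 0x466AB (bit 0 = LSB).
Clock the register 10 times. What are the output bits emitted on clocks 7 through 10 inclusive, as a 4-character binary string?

0101

reg_0 = 0x466AB
clock 1: out=1, reg = 0xA3355
clock 2: out=1, reg = 0xD19AA
clock 3: out=0, reg = 0x68CD5
clock 4: out=1, reg = 0x3466A
clock 5: out=0, reg = 0x9A335
clock 6: out=1, reg = 0xCD19A
clock 7: out=0, reg = 0x668CD
clock 8: out=1, reg = 0xB3466
clock 9: out=0, reg = 0x59A33
clock 10: out=1, reg = 0x2CD19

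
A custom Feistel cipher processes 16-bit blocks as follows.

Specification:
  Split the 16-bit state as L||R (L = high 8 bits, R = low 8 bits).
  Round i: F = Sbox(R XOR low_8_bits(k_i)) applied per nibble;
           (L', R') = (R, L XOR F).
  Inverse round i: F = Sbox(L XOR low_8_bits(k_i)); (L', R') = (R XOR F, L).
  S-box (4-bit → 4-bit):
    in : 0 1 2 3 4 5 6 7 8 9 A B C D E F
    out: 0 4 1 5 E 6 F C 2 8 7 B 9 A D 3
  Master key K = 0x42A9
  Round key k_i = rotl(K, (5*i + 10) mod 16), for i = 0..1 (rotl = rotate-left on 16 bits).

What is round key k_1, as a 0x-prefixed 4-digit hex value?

0xA154

K = 0x42A9
k_0 = rotl(K, (5*0+10) mod 16) = rotl(K, 10) = 0xA50A
k_1 = rotl(K, (5*1+10) mod 16) = rotl(K, 15) = 0xA154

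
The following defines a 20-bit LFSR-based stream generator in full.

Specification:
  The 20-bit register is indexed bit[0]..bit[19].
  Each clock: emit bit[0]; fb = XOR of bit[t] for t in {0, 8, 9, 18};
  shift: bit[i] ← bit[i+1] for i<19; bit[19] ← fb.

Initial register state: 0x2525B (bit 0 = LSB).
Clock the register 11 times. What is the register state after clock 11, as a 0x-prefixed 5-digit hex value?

0xF404A

reg_0 = 0x2525B
clock 1: out=1, reg = 0x1292D
clock 2: out=1, reg = 0x09496
clock 3: out=0, reg = 0x04A4B
clock 4: out=1, reg = 0x02525
clock 5: out=1, reg = 0x01292
clock 6: out=0, reg = 0x80949
clock 7: out=1, reg = 0x404A4
clock 8: out=0, reg = 0xA0252
clock 9: out=0, reg = 0xD0129
clock 10: out=1, reg = 0xE8094
clock 11: out=0, reg = 0xF404A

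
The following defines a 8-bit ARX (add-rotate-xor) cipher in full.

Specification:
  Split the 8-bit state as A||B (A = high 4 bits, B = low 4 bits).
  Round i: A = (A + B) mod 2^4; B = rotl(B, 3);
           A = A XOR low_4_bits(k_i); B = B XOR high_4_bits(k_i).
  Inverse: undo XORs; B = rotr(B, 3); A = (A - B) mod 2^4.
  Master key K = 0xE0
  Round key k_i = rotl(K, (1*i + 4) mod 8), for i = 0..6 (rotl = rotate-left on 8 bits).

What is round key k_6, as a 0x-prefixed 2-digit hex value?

K = 0xE0
k_0 = rotl(K, (1*0+4) mod 8) = rotl(K, 4) = 0x0E
k_1 = rotl(K, (1*1+4) mod 8) = rotl(K, 5) = 0x1C
k_2 = rotl(K, (1*2+4) mod 8) = rotl(K, 6) = 0x38
k_3 = rotl(K, (1*3+4) mod 8) = rotl(K, 7) = 0x70
k_4 = rotl(K, (1*4+4) mod 8) = rotl(K, 0) = 0xE0
k_5 = rotl(K, (1*5+4) mod 8) = rotl(K, 1) = 0xC1
k_6 = rotl(K, (1*6+4) mod 8) = rotl(K, 2) = 0x83

0x83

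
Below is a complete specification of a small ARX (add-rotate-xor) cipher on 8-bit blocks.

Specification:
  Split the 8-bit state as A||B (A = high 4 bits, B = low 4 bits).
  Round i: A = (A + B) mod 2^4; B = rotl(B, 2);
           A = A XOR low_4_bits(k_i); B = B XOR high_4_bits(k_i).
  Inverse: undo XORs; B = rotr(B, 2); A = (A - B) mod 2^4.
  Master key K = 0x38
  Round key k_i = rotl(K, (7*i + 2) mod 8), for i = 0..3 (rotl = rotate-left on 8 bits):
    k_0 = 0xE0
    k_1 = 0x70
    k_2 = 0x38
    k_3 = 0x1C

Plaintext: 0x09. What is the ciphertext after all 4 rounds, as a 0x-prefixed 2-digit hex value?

s_0 = plaintext = 0x09
s_1 = Round(s_0, k_0) = 0x98
s_2 = Round(s_1, k_1) = 0x15
s_3 = Round(s_2, k_2) = 0xE6
s_4 = Round(s_3, k_3) = 0x88

0x88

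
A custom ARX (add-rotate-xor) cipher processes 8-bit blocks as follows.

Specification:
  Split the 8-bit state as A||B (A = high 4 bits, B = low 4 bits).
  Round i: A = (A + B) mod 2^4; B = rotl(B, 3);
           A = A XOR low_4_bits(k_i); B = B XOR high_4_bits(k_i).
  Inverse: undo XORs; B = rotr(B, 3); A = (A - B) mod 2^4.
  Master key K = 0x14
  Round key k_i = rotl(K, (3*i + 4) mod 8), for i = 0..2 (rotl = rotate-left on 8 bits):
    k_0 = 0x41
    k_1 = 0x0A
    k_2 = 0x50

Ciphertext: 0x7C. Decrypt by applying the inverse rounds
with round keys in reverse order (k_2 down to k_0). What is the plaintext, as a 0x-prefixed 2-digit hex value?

0x54

s_0 = ciphertext = 0x7C
s_1 = InvRound(s_0, k_2) = 0x43
s_2 = InvRound(s_1, k_1) = 0x86
s_3 = InvRound(s_2, k_0) = 0x54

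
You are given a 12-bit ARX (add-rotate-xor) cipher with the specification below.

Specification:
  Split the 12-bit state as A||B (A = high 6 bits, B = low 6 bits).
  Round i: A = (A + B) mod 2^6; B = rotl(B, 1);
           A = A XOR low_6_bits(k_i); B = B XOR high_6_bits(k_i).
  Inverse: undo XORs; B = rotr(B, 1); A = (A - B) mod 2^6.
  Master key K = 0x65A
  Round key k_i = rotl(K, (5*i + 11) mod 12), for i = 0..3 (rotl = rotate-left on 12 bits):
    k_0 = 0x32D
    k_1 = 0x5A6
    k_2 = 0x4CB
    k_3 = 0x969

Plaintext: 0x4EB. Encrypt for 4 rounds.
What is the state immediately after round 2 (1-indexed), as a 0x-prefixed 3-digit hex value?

s_0 = plaintext = 0x4EB
s_1 = Round(s_0, k_0) = 0x4DB
s_2 = Round(s_1, k_1) = 0x220
s_3 = Round(s_2, k_2) = 0x8D2
s_4 = Round(s_3, k_3) = 0x701

0x220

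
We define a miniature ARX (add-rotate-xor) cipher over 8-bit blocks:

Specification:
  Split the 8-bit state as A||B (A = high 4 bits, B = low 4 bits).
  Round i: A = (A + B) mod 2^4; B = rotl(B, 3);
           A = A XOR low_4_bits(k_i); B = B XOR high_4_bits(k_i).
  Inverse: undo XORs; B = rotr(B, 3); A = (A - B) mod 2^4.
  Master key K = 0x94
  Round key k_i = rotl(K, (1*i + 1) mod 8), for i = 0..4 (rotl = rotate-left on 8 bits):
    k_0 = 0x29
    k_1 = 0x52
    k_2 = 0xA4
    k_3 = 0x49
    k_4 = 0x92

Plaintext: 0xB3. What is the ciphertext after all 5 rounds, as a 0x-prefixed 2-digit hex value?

s_0 = plaintext = 0xB3
s_1 = Round(s_0, k_0) = 0x7B
s_2 = Round(s_1, k_1) = 0x08
s_3 = Round(s_2, k_2) = 0xCE
s_4 = Round(s_3, k_3) = 0x33
s_5 = Round(s_4, k_4) = 0x40

0x40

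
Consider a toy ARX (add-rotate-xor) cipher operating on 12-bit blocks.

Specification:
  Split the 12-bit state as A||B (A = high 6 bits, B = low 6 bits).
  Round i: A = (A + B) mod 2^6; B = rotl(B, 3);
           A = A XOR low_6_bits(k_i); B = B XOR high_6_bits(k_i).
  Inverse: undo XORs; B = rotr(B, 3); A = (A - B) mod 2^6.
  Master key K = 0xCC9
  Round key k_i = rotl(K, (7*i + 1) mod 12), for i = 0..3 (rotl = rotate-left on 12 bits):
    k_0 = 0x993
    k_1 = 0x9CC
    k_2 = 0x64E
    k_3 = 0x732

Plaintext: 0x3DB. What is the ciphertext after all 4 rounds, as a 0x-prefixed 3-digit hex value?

s_0 = plaintext = 0x3DB
s_1 = Round(s_0, k_0) = 0xE7D
s_2 = Round(s_1, k_1) = 0xE88
s_3 = Round(s_2, k_2) = 0x318
s_4 = Round(s_3, k_3) = 0x59F

0x59F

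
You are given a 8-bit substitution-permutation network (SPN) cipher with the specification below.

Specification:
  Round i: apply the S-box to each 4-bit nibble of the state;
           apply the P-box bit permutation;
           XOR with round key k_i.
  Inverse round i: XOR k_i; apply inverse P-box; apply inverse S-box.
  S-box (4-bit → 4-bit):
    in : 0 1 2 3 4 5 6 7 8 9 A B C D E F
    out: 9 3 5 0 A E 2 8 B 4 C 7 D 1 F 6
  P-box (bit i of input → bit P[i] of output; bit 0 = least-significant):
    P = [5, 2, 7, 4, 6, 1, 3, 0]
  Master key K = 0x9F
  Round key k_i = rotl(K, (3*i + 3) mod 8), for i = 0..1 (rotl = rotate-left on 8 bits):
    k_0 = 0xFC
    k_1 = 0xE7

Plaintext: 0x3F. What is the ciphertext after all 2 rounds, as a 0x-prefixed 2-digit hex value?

0xD2

s_0 = plaintext = 0x3F
s_1 = Round(s_0, k_0) = 0x78
s_2 = Round(s_1, k_1) = 0xD2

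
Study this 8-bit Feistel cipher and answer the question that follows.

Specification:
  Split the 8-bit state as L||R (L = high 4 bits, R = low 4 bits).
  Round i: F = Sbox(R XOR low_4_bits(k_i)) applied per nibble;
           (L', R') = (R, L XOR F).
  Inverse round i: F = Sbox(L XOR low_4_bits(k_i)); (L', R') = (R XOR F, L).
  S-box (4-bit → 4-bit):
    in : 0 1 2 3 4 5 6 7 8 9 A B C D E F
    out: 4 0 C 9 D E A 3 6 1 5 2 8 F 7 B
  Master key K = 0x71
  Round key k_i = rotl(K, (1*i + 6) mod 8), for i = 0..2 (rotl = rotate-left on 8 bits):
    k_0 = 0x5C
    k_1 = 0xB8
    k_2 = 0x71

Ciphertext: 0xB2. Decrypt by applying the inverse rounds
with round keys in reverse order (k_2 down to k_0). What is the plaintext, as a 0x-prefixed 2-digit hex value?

0xF0

s_0 = ciphertext = 0xB2
s_1 = InvRound(s_0, k_2) = 0x7B
s_2 = InvRound(s_1, k_1) = 0x07
s_3 = InvRound(s_2, k_0) = 0xF0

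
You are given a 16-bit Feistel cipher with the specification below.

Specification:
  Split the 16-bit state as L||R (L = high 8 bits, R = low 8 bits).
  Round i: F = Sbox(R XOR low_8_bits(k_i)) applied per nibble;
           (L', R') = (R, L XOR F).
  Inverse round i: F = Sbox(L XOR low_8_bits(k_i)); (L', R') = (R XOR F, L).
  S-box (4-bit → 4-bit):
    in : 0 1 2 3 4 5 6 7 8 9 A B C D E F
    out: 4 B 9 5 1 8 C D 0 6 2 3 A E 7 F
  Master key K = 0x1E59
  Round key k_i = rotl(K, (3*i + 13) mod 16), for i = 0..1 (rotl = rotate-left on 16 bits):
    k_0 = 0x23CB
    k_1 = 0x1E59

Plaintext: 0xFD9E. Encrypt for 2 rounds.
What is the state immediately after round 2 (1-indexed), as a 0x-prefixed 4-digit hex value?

s_0 = plaintext = 0xFD9E
s_1 = Round(s_0, k_0) = 0x9E75
s_2 = Round(s_1, k_1) = 0x7504

0x7504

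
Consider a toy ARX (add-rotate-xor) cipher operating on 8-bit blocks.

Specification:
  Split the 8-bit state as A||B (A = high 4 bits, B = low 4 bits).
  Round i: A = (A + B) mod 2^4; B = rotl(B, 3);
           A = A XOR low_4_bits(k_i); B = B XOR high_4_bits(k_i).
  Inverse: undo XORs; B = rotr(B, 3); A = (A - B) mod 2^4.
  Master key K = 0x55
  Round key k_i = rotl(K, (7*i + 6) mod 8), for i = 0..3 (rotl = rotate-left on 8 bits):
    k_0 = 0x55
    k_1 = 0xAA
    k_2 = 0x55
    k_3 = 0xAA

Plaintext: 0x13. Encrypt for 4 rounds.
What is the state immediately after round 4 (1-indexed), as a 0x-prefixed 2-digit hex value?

0x33

s_0 = plaintext = 0x13
s_1 = Round(s_0, k_0) = 0x1C
s_2 = Round(s_1, k_1) = 0x7C
s_3 = Round(s_2, k_2) = 0x63
s_4 = Round(s_3, k_3) = 0x33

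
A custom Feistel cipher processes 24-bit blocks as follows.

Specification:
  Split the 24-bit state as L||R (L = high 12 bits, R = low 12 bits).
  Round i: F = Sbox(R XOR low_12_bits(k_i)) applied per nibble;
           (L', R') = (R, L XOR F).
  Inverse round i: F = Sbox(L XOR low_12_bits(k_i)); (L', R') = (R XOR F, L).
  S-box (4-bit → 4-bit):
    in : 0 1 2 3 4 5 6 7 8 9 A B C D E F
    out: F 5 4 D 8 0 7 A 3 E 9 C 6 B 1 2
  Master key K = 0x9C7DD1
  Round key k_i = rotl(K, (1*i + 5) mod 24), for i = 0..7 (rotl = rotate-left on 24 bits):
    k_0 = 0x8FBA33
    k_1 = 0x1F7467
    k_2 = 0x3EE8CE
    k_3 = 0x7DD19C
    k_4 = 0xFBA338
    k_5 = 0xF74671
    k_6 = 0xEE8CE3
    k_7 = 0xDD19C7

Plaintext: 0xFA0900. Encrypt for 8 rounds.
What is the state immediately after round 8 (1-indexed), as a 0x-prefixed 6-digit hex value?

s_0 = plaintext = 0xFA0900
s_1 = Round(s_0, k_0) = 0x90027D
s_2 = Round(s_1, k_1) = 0x27DE59
s_3 = Round(s_2, k_2) = 0xE59597
s_4 = Round(s_3, k_3) = 0x5976A5
s_5 = Round(s_4, k_4) = 0x6A557C
s_6 = Round(s_5, k_5) = 0x57CB5E
s_7 = Round(s_6, k_6) = 0xB5EFB7
s_8 = Round(s_7, k_7) = 0xFB7CF1

0xFB7CF1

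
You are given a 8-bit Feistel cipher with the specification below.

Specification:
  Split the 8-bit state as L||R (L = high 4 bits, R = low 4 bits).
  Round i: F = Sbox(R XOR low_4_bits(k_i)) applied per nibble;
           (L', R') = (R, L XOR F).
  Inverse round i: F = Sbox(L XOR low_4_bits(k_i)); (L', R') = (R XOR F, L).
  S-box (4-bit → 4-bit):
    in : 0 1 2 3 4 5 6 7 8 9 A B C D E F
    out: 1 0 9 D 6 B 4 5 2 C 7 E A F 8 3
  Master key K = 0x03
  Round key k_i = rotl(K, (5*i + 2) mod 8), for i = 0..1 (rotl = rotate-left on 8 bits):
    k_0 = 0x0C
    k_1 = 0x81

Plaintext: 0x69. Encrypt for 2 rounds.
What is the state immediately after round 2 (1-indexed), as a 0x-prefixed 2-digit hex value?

s_0 = plaintext = 0x69
s_1 = Round(s_0, k_0) = 0x9D
s_2 = Round(s_1, k_1) = 0xD3

0xD3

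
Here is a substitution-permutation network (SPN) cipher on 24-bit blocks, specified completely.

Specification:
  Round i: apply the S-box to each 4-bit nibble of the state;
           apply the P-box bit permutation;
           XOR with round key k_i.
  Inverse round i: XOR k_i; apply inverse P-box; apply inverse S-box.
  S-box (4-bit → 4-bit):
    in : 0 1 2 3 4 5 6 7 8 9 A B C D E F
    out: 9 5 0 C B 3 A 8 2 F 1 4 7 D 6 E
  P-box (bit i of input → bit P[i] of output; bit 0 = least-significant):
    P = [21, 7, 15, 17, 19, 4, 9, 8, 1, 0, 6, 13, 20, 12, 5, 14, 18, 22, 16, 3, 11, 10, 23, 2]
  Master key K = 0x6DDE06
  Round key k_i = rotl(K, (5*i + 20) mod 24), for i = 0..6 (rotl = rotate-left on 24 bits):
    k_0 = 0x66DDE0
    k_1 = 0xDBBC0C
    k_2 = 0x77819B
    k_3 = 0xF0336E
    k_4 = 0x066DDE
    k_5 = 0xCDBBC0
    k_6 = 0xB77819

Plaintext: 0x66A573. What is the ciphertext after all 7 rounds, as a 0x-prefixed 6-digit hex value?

s_0 = plaintext = 0x66A573
s_1 = Round(s_0, k_0) = 0x3458EF
s_2 = Round(s_1, k_1) = 0x0D2E91
s_3 = Round(s_2, k_2) = 0x5A0AC6
s_4 = Round(s_3, k_3) = 0xEE7DFC
s_5 = Round(s_4, k_4) = 0xE78A0C
s_6 = Round(s_5, k_5) = 0x652E4A
s_7 = Round(s_6, k_6) = 0xDB7D4C

0xDB7D4C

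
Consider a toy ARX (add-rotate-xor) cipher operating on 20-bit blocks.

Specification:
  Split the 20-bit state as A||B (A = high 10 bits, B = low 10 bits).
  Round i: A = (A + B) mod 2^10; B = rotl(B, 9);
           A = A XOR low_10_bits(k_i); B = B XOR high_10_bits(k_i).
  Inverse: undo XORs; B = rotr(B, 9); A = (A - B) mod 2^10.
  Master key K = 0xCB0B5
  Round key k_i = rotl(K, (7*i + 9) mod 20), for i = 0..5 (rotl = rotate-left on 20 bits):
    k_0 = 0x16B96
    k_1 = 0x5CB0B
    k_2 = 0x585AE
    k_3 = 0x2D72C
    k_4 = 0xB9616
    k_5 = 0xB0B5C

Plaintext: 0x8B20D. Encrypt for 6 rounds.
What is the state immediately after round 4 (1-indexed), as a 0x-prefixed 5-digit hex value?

s_0 = plaintext = 0x8B20D
s_1 = Round(s_0, k_0) = 0xEBF5C
s_2 = Round(s_1, k_1) = 0x000DC
s_3 = Round(s_2, k_2) = 0x5C90F
s_4 = Round(s_3, k_3) = 0x6B632
s_5 = Round(s_4, k_4) = 0x727FC
s_6 = Round(s_5, k_5) = 0xA673C

0x6B632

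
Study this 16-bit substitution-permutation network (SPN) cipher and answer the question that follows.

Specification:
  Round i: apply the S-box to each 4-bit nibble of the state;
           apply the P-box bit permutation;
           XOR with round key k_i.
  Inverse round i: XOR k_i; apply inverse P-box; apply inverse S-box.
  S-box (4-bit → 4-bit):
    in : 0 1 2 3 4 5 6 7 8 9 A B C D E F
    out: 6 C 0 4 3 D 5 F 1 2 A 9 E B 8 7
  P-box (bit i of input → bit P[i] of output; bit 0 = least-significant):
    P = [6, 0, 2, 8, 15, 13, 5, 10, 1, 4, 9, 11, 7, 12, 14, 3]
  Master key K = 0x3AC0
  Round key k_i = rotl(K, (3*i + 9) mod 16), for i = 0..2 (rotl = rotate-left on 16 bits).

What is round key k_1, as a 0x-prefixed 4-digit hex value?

0x03AC

K = 0x3AC0
k_0 = rotl(K, (3*0+9) mod 16) = rotl(K, 9) = 0x8075
k_1 = rotl(K, (3*1+9) mod 16) = rotl(K, 12) = 0x03AC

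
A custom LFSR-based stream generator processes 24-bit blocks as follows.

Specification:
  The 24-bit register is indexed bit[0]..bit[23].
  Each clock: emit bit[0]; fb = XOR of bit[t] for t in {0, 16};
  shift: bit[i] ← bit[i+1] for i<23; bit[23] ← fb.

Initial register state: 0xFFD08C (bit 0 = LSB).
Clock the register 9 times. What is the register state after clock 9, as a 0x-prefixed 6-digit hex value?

0xB9FFE8

reg_0 = 0xFFD08C
clock 1: out=0, reg = 0xFFE846
clock 2: out=0, reg = 0xFFF423
clock 3: out=1, reg = 0x7FFA11
clock 4: out=1, reg = 0x3FFD08
clock 5: out=0, reg = 0x9FFE84
clock 6: out=0, reg = 0xCFFF42
clock 7: out=0, reg = 0xE7FFA1
clock 8: out=1, reg = 0x73FFD0
clock 9: out=0, reg = 0xB9FFE8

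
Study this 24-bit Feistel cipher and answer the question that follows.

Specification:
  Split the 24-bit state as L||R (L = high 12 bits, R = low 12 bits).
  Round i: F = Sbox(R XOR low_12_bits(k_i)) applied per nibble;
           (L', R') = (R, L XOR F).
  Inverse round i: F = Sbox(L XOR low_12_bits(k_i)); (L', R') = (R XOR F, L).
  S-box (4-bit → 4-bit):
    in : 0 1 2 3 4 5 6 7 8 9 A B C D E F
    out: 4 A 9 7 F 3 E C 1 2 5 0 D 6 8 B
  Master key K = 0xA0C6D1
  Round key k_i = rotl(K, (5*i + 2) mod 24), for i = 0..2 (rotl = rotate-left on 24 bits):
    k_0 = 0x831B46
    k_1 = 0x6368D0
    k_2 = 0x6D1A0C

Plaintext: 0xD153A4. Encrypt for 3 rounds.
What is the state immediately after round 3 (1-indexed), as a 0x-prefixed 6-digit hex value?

0xC592AF

s_0 = plaintext = 0xD153A4
s_1 = Round(s_0, k_0) = 0x3A4C9C
s_2 = Round(s_1, k_1) = 0xC9CC59
s_3 = Round(s_2, k_2) = 0xC592AF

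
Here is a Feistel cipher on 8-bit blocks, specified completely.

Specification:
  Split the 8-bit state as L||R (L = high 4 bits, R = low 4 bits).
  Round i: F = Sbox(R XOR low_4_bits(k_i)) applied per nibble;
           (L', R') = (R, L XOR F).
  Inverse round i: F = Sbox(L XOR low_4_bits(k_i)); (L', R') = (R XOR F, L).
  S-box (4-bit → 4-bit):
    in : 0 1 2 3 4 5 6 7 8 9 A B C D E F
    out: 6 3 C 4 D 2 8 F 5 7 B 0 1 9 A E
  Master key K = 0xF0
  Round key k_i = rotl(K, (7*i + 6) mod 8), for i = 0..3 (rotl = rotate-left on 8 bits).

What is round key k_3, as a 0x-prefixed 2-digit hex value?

0x87

K = 0xF0
k_0 = rotl(K, (7*0+6) mod 8) = rotl(K, 6) = 0x3C
k_1 = rotl(K, (7*1+6) mod 8) = rotl(K, 5) = 0x1E
k_2 = rotl(K, (7*2+6) mod 8) = rotl(K, 4) = 0x0F
k_3 = rotl(K, (7*3+6) mod 8) = rotl(K, 3) = 0x87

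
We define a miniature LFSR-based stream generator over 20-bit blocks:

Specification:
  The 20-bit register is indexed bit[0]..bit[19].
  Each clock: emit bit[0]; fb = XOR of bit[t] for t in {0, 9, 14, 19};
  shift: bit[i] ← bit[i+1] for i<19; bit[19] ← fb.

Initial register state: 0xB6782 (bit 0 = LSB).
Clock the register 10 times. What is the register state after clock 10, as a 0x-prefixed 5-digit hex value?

reg_0 = 0xB6782
clock 1: out=0, reg = 0xDB3C1
clock 2: out=1, reg = 0xED9E0
clock 3: out=0, reg = 0x76CF0
clock 4: out=0, reg = 0xBB678
clock 5: out=0, reg = 0x5DB3C
clock 6: out=0, reg = 0x2ED9E
clock 7: out=0, reg = 0x976CF
clock 8: out=1, reg = 0x4BB67
clock 9: out=1, reg = 0x25DB3
clock 10: out=1, reg = 0x12ED9

0x12ED9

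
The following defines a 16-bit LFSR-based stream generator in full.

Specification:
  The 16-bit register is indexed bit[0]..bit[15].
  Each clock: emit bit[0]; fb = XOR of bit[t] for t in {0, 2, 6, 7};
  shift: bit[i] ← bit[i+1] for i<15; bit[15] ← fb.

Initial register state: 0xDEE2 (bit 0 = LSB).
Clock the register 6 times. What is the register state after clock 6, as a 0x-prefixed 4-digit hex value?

reg_0 = 0xDEE2
clock 1: out=0, reg = 0x6F71
clock 2: out=1, reg = 0x37B8
clock 3: out=0, reg = 0x9BDC
clock 4: out=0, reg = 0xCDEE
clock 5: out=0, reg = 0xE6F7
clock 6: out=1, reg = 0x737B

0x737B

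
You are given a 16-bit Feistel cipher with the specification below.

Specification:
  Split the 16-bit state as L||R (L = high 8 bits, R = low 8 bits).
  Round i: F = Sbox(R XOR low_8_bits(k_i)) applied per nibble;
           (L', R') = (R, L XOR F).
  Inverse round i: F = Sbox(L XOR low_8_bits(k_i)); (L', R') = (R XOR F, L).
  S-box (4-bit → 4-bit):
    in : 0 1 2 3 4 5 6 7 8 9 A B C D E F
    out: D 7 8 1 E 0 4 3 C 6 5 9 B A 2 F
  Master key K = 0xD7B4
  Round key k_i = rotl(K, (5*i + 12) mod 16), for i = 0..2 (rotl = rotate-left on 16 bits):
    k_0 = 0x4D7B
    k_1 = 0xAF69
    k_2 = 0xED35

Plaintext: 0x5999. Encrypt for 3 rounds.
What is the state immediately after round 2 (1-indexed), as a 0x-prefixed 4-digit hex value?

0x71E5

s_0 = plaintext = 0x5999
s_1 = Round(s_0, k_0) = 0x9971
s_2 = Round(s_1, k_1) = 0x71E5
s_3 = Round(s_2, k_2) = 0xE5DC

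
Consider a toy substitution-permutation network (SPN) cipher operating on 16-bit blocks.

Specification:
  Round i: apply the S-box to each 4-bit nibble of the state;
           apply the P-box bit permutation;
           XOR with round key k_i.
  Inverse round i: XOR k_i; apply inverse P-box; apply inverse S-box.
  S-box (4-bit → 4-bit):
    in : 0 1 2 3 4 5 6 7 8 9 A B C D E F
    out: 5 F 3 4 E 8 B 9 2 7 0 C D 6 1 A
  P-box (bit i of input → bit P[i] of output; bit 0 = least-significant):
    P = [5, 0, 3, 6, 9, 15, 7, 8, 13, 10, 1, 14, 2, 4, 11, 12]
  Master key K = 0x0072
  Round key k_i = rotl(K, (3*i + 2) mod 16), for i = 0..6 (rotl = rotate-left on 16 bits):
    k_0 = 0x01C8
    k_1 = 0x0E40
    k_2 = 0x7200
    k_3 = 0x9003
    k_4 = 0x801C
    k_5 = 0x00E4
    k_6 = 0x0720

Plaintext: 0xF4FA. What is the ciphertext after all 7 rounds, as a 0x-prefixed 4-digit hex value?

0xBB27

s_0 = plaintext = 0xF4FA
s_1 = Round(s_0, k_0) = 0xD4DA
s_2 = Round(s_1, k_1) = 0xC2D2
s_3 = Round(s_2, k_2) = 0xCEA5
s_4 = Round(s_3, k_3) = 0xA847
s_5 = Round(s_4, k_4) = 0x05FC
s_6 = Round(s_5, k_5) = 0xC988
s_7 = Round(s_6, k_6) = 0xBB27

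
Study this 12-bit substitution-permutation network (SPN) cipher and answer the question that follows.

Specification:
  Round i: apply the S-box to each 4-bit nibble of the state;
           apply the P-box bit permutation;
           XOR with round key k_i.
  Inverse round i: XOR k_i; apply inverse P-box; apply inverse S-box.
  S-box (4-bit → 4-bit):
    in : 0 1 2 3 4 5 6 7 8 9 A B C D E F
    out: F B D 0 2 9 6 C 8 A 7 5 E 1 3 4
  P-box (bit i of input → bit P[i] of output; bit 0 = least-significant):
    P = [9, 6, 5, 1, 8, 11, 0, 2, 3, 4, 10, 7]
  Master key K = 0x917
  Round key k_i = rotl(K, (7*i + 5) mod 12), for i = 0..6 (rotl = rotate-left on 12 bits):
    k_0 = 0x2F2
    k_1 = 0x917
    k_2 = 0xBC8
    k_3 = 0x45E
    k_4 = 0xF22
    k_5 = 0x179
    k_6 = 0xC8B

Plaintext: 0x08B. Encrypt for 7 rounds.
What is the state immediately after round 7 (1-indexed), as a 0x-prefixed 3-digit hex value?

0x2E6

s_0 = plaintext = 0x08B
s_1 = Round(s_0, k_0) = 0x44E
s_2 = Round(s_1, k_1) = 0x347
s_3 = Round(s_2, k_2) = 0x3EA
s_4 = Round(s_3, k_3) = 0xF3E
s_5 = Round(s_4, k_4) = 0x962
s_6 = Round(s_5, k_5) = 0xBCA
s_7 = Round(s_6, k_6) = 0x2E6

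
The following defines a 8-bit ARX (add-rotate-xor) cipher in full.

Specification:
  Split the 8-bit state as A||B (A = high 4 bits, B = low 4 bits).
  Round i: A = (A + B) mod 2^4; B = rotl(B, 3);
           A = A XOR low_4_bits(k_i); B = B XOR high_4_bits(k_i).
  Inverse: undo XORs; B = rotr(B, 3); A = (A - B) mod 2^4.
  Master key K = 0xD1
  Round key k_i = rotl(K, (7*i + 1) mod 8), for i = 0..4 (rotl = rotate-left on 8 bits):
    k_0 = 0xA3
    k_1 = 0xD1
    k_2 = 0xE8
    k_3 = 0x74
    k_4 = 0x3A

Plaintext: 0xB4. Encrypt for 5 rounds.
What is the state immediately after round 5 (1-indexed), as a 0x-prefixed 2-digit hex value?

0x80

s_0 = plaintext = 0xB4
s_1 = Round(s_0, k_0) = 0xC8
s_2 = Round(s_1, k_1) = 0x59
s_3 = Round(s_2, k_2) = 0x62
s_4 = Round(s_3, k_3) = 0xC6
s_5 = Round(s_4, k_4) = 0x80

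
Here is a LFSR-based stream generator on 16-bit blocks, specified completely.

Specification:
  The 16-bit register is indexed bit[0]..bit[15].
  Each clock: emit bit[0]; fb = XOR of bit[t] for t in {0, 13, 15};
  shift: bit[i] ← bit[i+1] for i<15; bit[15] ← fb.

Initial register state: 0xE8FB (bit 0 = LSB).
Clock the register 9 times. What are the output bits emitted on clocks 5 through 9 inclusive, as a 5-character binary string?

11110

reg_0 = 0xE8FB
clock 1: out=1, reg = 0xF47D
clock 2: out=1, reg = 0xFA3E
clock 3: out=0, reg = 0x7D1F
clock 4: out=1, reg = 0x3E8F
clock 5: out=1, reg = 0x1F47
clock 6: out=1, reg = 0x8FA3
clock 7: out=1, reg = 0x47D1
clock 8: out=1, reg = 0xA3E8
clock 9: out=0, reg = 0x51F4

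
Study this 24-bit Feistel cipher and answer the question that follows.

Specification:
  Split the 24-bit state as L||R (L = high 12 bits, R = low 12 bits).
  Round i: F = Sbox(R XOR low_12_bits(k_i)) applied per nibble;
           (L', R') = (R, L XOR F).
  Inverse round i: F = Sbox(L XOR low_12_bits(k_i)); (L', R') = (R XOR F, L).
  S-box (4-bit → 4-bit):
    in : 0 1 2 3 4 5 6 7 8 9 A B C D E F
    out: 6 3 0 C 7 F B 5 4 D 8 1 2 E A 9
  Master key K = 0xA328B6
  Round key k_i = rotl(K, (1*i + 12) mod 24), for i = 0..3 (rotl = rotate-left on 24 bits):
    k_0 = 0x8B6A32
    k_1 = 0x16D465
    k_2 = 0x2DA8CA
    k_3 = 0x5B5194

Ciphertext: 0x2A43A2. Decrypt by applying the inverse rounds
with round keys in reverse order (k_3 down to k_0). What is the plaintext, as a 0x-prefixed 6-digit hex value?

0xA2B315

s_0 = ciphertext = 0x2A43A2
s_1 = InvRound(s_0, k_3) = 0xF642A4
s_2 = InvRound(s_1, k_2) = 0x72EF64
s_3 = InvRound(s_2, k_1) = 0x31572E
s_4 = InvRound(s_3, k_0) = 0xA2B315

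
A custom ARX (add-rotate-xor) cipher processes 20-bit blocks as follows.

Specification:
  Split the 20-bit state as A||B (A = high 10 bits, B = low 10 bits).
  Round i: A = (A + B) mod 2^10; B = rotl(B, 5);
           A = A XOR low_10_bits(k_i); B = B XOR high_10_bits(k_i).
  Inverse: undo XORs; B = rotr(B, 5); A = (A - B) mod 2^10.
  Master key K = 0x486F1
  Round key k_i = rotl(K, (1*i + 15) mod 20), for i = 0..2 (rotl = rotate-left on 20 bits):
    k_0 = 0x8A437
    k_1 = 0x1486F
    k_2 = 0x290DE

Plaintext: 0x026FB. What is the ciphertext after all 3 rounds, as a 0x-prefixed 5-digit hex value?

s_0 = plaintext = 0x026FB
s_1 = Round(s_0, k_0) = 0xCCD5E
s_2 = Round(s_1, k_1) = 0x3FB98
s_3 = Round(s_2, k_2) = 0x123B8

0x123B8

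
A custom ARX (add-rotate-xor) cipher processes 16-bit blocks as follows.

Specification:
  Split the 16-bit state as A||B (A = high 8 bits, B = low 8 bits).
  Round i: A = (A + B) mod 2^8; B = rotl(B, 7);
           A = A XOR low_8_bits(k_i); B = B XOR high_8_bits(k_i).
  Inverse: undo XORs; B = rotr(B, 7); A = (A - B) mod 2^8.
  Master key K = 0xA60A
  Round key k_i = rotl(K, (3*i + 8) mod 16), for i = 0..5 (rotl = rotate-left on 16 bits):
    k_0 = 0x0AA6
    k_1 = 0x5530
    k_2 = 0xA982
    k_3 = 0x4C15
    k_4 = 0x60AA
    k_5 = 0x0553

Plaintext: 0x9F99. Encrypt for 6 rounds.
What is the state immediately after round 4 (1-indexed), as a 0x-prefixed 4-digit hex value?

s_0 = plaintext = 0x9F99
s_1 = Round(s_0, k_0) = 0x9EC6
s_2 = Round(s_1, k_1) = 0x5436
s_3 = Round(s_2, k_2) = 0x08B2
s_4 = Round(s_3, k_3) = 0xAF15
s_5 = Round(s_4, k_4) = 0x6EEA
s_6 = Round(s_5, k_5) = 0x0B70

0xAF15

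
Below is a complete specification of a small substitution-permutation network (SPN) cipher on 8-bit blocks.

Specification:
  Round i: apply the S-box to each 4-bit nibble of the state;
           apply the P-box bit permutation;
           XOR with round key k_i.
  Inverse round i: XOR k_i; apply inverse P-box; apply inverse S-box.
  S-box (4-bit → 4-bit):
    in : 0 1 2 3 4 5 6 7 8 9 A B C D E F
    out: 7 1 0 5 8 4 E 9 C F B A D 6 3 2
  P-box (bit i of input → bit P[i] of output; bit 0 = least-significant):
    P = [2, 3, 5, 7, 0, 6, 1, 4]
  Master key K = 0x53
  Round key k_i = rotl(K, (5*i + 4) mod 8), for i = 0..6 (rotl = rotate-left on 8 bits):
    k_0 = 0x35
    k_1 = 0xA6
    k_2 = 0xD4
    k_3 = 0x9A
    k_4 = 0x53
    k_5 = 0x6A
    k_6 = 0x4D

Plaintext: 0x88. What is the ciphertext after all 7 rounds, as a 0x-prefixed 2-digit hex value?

s_0 = plaintext = 0x88
s_1 = Round(s_0, k_0) = 0x87
s_2 = Round(s_1, k_1) = 0x30
s_3 = Round(s_2, k_2) = 0xFB
s_4 = Round(s_3, k_3) = 0x52
s_5 = Round(s_4, k_4) = 0x51
s_6 = Round(s_5, k_5) = 0x6C
s_7 = Round(s_6, k_6) = 0xBB

0xBB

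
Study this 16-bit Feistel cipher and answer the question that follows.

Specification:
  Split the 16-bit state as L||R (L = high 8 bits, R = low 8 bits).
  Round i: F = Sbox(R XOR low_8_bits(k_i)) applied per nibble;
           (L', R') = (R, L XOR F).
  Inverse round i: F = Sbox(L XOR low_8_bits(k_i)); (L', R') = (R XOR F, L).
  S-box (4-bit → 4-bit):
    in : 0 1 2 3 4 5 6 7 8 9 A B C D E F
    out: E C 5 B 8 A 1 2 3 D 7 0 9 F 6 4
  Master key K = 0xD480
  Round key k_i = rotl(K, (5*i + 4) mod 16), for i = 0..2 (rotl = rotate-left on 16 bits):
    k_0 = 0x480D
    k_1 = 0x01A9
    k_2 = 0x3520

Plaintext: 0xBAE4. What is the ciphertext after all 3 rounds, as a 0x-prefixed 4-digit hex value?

0xC2B2

s_0 = plaintext = 0xBAE4
s_1 = Round(s_0, k_0) = 0xE4D7
s_2 = Round(s_1, k_1) = 0xD7C2
s_3 = Round(s_2, k_2) = 0xC2B2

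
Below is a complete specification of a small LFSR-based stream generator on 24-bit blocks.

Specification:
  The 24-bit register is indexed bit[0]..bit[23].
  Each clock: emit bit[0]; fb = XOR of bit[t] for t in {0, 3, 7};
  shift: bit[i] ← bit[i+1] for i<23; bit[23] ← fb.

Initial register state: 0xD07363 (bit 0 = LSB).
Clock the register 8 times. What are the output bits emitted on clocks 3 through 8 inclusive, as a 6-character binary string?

reg_0 = 0xD07363
clock 1: out=1, reg = 0xE839B1
clock 2: out=1, reg = 0x741CD8
clock 3: out=0, reg = 0x3A0E6C
clock 4: out=0, reg = 0x9D0736
clock 5: out=0, reg = 0x4E839B
clock 6: out=1, reg = 0xA741CD
clock 7: out=1, reg = 0xD3A0E6
clock 8: out=0, reg = 0xE9D073

000110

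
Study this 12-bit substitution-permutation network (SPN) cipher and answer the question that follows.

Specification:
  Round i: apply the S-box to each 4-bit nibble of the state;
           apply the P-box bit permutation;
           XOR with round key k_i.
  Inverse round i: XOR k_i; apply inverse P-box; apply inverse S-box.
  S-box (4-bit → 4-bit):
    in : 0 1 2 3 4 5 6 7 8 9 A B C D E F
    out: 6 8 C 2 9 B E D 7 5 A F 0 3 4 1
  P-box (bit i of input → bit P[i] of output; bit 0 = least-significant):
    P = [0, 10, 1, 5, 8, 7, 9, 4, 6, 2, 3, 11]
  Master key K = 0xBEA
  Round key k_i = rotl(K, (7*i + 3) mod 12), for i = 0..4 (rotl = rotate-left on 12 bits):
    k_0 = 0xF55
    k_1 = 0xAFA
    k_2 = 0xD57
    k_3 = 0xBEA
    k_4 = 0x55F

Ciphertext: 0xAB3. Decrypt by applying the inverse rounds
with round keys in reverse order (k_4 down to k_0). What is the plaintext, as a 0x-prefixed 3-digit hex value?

0xEFD

s_0 = ciphertext = 0xAB3
s_1 = InvRound(s_0, k_4) = 0xB8A
s_2 = InvRound(s_1, k_3) = 0xFC1
s_3 = InvRound(s_2, k_2) = 0x36E
s_4 = InvRound(s_3, k_1) = 0xA5C
s_5 = InvRound(s_4, k_0) = 0xEFD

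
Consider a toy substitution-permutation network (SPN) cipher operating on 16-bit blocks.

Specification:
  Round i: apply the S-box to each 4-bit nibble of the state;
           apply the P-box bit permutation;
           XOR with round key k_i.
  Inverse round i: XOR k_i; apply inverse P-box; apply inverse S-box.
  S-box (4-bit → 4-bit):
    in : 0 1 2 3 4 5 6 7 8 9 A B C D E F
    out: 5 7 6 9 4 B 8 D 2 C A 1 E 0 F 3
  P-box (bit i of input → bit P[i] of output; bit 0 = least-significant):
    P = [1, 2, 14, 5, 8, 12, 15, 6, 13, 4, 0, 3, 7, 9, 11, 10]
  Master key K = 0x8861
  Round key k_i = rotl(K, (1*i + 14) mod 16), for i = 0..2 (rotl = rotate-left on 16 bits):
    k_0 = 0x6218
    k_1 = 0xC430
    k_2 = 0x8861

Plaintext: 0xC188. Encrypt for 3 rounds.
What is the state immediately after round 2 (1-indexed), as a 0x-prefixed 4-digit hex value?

0x43A9

s_0 = plaintext = 0xC188
s_1 = Round(s_0, k_0) = 0x5C0D
s_2 = Round(s_1, k_1) = 0x43A9
s_3 = Round(s_2, k_2) = 0xF009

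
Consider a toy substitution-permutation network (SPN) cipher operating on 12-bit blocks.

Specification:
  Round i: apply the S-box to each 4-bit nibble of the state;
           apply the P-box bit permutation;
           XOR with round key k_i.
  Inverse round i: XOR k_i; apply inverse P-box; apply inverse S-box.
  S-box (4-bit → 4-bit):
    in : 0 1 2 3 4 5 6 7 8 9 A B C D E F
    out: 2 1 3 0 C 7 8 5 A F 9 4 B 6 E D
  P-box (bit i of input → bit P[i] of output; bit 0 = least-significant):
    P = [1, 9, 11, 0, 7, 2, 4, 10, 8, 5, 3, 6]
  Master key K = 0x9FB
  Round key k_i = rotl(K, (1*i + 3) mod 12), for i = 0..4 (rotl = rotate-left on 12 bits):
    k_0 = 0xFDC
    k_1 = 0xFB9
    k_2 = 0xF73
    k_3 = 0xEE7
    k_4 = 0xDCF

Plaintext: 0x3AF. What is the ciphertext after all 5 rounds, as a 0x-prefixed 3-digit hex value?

s_0 = plaintext = 0x3AF
s_1 = Round(s_0, k_0) = 0x35F
s_2 = Round(s_1, k_1) = 0x72E
s_3 = Round(s_2, k_2) = 0x4FE
s_4 = Round(s_3, k_3) = 0x03E
s_5 = Round(s_4, k_4) = 0x7EE

0x7EE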